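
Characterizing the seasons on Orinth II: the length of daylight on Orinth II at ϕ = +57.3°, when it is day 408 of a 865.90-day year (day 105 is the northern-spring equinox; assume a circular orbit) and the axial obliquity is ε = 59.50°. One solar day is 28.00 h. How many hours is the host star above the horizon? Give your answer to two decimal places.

Solar longitude: L_s = 360° × (408 − 105)/865.90 = 125.973°.
sin δ = sin 59.50° × sin 125.973° = 0.69731, so δ = +44.212°.
Sunrise equation: cos h₀ = −tan ϕ · tan δ = -1.5154 ≤ −1, so the host star never sets (polar day) and h₀ = π.
Daylight = 2h₀/(2π) × 28.00 h = (3.1416/π) × 28.00 = 28.00 h.

28.00 h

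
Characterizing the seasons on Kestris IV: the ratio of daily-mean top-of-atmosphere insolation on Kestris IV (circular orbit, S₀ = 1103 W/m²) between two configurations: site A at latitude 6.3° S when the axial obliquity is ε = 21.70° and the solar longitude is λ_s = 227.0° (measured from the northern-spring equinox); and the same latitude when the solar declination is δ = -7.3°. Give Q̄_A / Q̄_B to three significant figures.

— Configuration A (φ=-6.3°):
Solar declination: sin δ = sin ε · sin λ_s = sin 21.70° × sin 227.0° = -0.27042, so δ = -15.689°.
cos H₀ = −tan(-6.3°) tan(-15.689°) = -0.0310, H₀ = 1.6018 rad.
Bracket: H₀ sin φ sin δ + cos φ cos δ sin H₀ = 1.6018×-0.10973×-0.27042 + 0.99396×0.96274×0.99952 = 0.047531 + 0.956466 = 1.003997.
Q̄ = (S₀/π) × [bracket] = (1103/π) × 1.003997 = 352.50 W/m².
— Configuration B (φ=-6.3°):
cos H₀ = −tan(-6.3°) tan(-7.300°) = -0.0141, H₀ = 1.5849 rad.
Bracket: H₀ sin φ sin δ + cos φ cos δ sin H₀ = 1.5849×-0.10973×-0.12706 + 0.99396×0.99189×0.99990 = 0.022097 + 0.985800 = 1.007897.
Q̄ = (S₀/π) × [bracket] = (1103/π) × 1.007897 = 353.87 W/m².
Ratio Q̄_A / Q̄_B = 352.50 / 353.87 = 0.9961.

Q̄_A / Q̄_B ≈ 0.996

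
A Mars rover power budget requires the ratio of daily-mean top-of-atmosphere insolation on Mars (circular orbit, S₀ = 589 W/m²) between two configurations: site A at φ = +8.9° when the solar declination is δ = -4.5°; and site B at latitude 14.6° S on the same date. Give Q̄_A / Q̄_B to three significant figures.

Q̄_A / Q̄_B ≈ 0.970

— Configuration A (φ=+8.9°):
cos H₀ = −tan(+8.9°) tan(-4.500°) = 0.0123, H₀ = 1.5585 rad.
Bracket: H₀ sin φ sin δ + cos φ cos δ sin H₀ = 1.5585×0.15471×-0.07846 + 0.98796×0.99692×0.99992 = -0.018918 + 0.984838 = 0.965920.
Q̄ = (S₀/π) × [bracket] = (589/π) × 0.965920 = 181.10 W/m².
— Configuration B (φ=-14.6°):
cos H₀ = −tan(-14.6°) tan(-4.500°) = -0.0205, H₀ = 1.5913 rad.
Bracket: H₀ sin φ sin δ + cos φ cos δ sin H₀ = 1.5913×-0.25207×-0.07846 + 0.96771×0.99692×0.99979 = 0.031472 + 0.964527 = 0.995999.
Q̄ = (S₀/π) × [bracket] = (589/π) × 0.995999 = 186.73 W/m².
Ratio Q̄_A / Q̄_B = 181.10 / 186.73 = 0.9698.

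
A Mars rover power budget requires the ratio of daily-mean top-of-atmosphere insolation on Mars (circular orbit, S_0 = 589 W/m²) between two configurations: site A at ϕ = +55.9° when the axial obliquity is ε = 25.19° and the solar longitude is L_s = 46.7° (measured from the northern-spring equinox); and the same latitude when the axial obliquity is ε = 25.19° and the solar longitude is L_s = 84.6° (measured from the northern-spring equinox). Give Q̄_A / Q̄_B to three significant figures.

Q̄_A / Q̄_B ≈ 0.842

— Configuration A (ϕ=+55.9°):
Solar declination: sin δ = sin ε · sin L_s = sin 25.19° × sin 46.7° = 0.30976, so δ = +18.045°.
cos h₀ = −tan(+55.9°) tan(+18.045°) = -0.4812, h₀ = 2.0728 rad.
Bracket: h₀ sin ϕ sin δ + cos ϕ cos δ sin h₀ = 2.0728×0.82806×0.30976 + 0.56064×0.95082×0.87663 = 0.531673 + 0.467303 = 0.998976.
Q̄ = (S_0/π) × [bracket] = (589/π) × 0.998976 = 187.29 W/m².
— Configuration B (ϕ=+55.9°):
Solar declination: sin δ = sin ε · sin L_s = sin 25.19° × sin 84.6° = 0.42373, so δ = +25.070°.
cos h₀ = −tan(+55.9°) tan(+25.070°) = -0.6909, h₀ = 2.3336 rad.
Bracket: h₀ sin ϕ sin δ + cos ϕ cos δ sin h₀ = 2.3336×0.82806×0.42373 + 0.56064×0.90579×0.72291 = 0.818799 + 0.367110 = 1.185909.
Q̄ = (S_0/π) × [bracket] = (589/π) × 1.185909 = 222.34 W/m².
Ratio Q̄_A / Q̄_B = 187.29 / 222.34 = 0.8424.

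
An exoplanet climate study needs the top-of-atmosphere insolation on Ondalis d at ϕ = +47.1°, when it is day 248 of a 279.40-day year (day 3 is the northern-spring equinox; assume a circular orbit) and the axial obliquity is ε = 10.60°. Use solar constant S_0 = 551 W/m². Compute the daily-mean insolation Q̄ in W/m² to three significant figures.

Solar longitude: L_s = 360° × (248 − 3)/279.40 = 315.676°.
sin δ = sin 10.60° × sin 315.676° = -0.12853, so δ = -7.385°.
cos h₀ = −tan(+47.1°) tan(-7.385°) = 0.1395, h₀ = 1.4309 rad.
Bracket: h₀ sin ϕ sin δ + cos ϕ cos δ sin h₀ = 1.4309×0.73254×-0.12853 + 0.68072×0.99171×0.99023 = -0.134724 + 0.668481 = 0.533757.
Q̄ = (S_0/π) × [bracket] = (551/π) × 0.533757 = 93.61 W/m².

Q̄ ≈ 93.6 W/m²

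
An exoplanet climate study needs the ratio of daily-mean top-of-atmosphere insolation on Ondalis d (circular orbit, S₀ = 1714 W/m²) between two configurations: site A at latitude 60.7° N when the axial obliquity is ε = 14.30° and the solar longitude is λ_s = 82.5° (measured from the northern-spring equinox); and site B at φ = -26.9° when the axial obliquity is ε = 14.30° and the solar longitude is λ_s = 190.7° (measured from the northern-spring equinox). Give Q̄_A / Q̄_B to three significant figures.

— Configuration A (φ=+60.7°):
Solar declination: sin δ = sin ε · sin λ_s = sin 14.30° × sin 82.5° = 0.24489, so δ = +14.175°.
cos H₀ = −tan(+60.7°) tan(+14.175°) = -0.4501, H₀ = 2.0377 rad.
Bracket: H₀ sin φ sin δ + cos φ cos δ sin H₀ = 2.0377×0.87207×0.24489 + 0.48938×0.96955×0.89299 = 0.435174 + 0.423704 = 0.858878.
Q̄ = (S₀/π) × [bracket] = (1714/π) × 0.858878 = 468.59 W/m².
— Configuration B (φ=-26.9°):
Solar declination: sin δ = sin ε · sin λ_s = sin 14.30° × sin 190.7° = -0.04586, so δ = -2.628°.
cos H₀ = −tan(-26.9°) tan(-2.628°) = -0.0233, H₀ = 1.5941 rad.
Bracket: H₀ sin φ sin δ + cos φ cos δ sin H₀ = 1.5941×-0.45243×-0.04586 + 0.89180×0.99895×0.99973 = 0.033075 + 0.890623 = 0.923698.
Q̄ = (S₀/π) × [bracket] = (1714/π) × 0.923698 = 503.95 W/m².
Ratio Q̄_A / Q̄_B = 468.59 / 503.95 = 0.9298.

Q̄_A / Q̄_B ≈ 0.930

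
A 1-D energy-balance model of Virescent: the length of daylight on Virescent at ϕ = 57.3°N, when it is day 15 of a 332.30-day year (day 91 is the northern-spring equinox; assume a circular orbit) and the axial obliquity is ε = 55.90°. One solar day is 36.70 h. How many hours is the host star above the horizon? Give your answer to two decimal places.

Solar longitude: L_s = 360° × (15 − 91)/332.30 = -82.335°, i.e. -82.335° + 360° = 277.665°.
sin δ = sin 55.90° × sin 277.665° = -0.82066, so δ = -55.151°.
cos h₀ = −tan ϕ · tan δ = 2.2371 ≥ 1, so the host star never rises (polar night) and h₀ = 0.
Daylight = 2h₀/(2π) × 36.70 h = (0.0000/π) × 36.70 = 0.00 h.

0.00 h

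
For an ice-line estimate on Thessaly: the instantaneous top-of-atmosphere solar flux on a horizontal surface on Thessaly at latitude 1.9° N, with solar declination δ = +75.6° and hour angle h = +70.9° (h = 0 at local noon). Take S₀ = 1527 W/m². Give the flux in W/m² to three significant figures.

cos θ_z = sin φ sin δ + cos φ cos δ cos h = 0.032114 + 0.081331 = 0.113445.
Flux = S₀ · cos θ_z = 1527 × 0.113445 = 173.2 W/m².

173 W/m²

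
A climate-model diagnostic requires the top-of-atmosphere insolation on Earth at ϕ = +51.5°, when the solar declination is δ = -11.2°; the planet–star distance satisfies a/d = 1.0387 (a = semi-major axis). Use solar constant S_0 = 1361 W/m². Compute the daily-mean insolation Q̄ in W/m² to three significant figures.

Q̄ ≈ 183 W/m²

cos h₀ = −tan(+51.5°) tan(-11.200°) = 0.2489, h₀ = 1.3192 rad.
Bracket: h₀ sin ϕ sin δ + cos ϕ cos δ sin h₀ = 1.3192×0.78261×-0.19423 + 0.62251×0.98096×0.96852 = -0.200527 + 0.591434 = 0.390907.
Inverse-square distance factor (a/d)² = 1.0387² = 1.078898.
Q̄ = (S_0/π) × 1.078898 × [bracket] = (1361/π) × 1.078898 × 0.390907 = 182.7 W/m².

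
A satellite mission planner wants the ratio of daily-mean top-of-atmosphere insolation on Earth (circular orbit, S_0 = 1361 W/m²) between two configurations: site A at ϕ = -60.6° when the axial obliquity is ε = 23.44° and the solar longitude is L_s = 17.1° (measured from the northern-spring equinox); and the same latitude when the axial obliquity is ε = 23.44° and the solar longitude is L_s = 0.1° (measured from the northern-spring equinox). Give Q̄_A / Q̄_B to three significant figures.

Q̄_A / Q̄_B ≈ 0.690

— Configuration A (ϕ=-60.6°):
Solar declination: sin δ = sin ε · sin L_s = sin 23.44° × sin 17.1° = 0.11697, so δ = +6.717°.
cos h₀ = −tan(-60.6°) tan(+6.717°) = 0.2090, h₀ = 1.3602 rad.
Bracket: h₀ sin ϕ sin δ + cos ϕ cos δ sin h₀ = 1.3602×-0.87121×0.11697 + 0.49090×0.99314×0.97791 = -0.138612 + 0.476763 = 0.338151.
Q̄ = (S_0/π) × [bracket] = (1361/π) × 0.338151 = 146.49 W/m².
— Configuration B (ϕ=-60.6°):
Solar declination: sin δ = sin ε · sin L_s = sin 23.44° × sin 0.1° = 0.00069, so δ = +0.040°.
cos h₀ = −tan(-60.6°) tan(+0.040°) = 0.0012, h₀ = 1.5696 rad.
Bracket: h₀ sin ϕ sin δ + cos ϕ cos δ sin h₀ = 1.5696×-0.87121×0.00069 + 0.49090×1.00000×1.00000 = -0.000944 + 0.490900 = 0.489956.
Q̄ = (S_0/π) × [bracket] = (1361/π) × 0.489956 = 212.26 W/m².
Ratio Q̄_A / Q̄_B = 146.49 / 212.26 = 0.6901.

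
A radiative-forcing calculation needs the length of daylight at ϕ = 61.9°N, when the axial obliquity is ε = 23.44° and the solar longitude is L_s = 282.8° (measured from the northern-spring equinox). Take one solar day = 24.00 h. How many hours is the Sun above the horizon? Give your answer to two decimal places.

Solar declination: sin δ = sin ε · sin L_s = sin 23.44° × sin 282.8° = -0.38790, so δ = -22.824°.
cos h₀ = −tan ϕ · tan δ = −tan(+61.9°) × tan(-22.824°) = 0.7882, so h₀ = 0.6629 rad = 37.98°.
Daylight = 2h₀/(2π) × 24.00 h = (0.6629/π) × 24.00 = 5.06 h.

5.06 h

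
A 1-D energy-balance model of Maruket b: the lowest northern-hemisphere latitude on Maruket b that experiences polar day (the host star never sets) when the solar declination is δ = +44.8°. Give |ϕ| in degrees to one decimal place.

|ϕ| = 45.2°

Polar day requires cos h₀ = −tan ϕ tan δ ≤ −1, i.e. tan ϕ tan δ ≥ 1.
The boundary is |tan ϕ| · |tan δ| = 1, so |ϕ| = 90° − |δ| = 90° − 44.8° = 45.2° in the northern hemisphere.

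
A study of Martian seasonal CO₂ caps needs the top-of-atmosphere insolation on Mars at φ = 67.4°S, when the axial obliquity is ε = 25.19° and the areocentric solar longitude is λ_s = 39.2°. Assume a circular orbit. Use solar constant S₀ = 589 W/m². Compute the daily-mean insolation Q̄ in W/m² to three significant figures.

Q̄ ≈ 12.6 W/m²

sin δ = sin 25.19° × sin 39.2° = 0.26901, so δ = +15.605°.
cos H₀ = −tan(-67.4°) tan(+15.605°) = 0.6710, H₀ = 0.8353 rad.
Bracket: H₀ sin φ sin δ + cos φ cos δ sin H₀ = 0.8353×-0.92321×0.26901 + 0.38430×0.96314×0.74148 = -0.207449 + 0.274447 = 0.066998.
Q̄ = (S₀/π) × [bracket] = (589/π) × 0.066998 = 12.56 W/m².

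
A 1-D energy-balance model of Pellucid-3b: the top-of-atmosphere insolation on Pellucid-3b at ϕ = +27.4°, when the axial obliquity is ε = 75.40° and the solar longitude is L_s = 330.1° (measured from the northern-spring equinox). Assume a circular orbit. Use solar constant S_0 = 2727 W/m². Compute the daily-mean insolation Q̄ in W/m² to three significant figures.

Solar declination: sin δ = sin ε · sin L_s = sin 75.40° × sin 330.1° = -0.48239, so δ = -28.842°.
cos h₀ = −tan(+27.4°) tan(-28.842°) = 0.2855, h₀ = 1.2813 rad.
Bracket: h₀ sin ϕ sin δ + cos ϕ cos δ sin h₀ = 1.2813×0.46020×-0.48239 + 0.88782×0.87596×0.95839 = -0.284443 + 0.745335 = 0.460892.
Q̄ = (S_0/π) × [bracket] = (2727/π) × 0.460892 = 400.1 W/m².

Q̄ ≈ 400 W/m²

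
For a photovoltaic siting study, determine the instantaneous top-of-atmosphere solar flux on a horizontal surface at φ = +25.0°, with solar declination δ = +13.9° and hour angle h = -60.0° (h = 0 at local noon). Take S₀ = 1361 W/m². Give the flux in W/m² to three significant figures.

737 W/m²

cos θ_z = sin φ sin δ + cos φ cos δ cos h = 0.101525 + 0.439884 = 0.541409.
Flux = S₀ · cos θ_z = 1361 × 0.541409 = 736.9 W/m².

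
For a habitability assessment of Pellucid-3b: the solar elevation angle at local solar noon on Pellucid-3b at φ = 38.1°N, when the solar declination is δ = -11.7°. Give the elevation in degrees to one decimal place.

At local noon the hour angle is zero, so the zenith angle equals |φ − δ| = |+38.1° − (-11.700°)| = 49.800°.
Elevation = 90° − 49.800° = 40.2°.

40.2°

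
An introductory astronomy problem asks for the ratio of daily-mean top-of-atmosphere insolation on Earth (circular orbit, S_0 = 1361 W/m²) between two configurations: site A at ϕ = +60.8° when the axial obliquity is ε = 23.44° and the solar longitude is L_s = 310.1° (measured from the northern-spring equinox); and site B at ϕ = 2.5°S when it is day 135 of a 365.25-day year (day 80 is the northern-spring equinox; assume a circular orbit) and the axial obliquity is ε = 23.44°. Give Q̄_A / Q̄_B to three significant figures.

— Configuration A (ϕ=+60.8°):
Solar declination: sin δ = sin ε · sin L_s = sin 23.44° × sin 310.1° = -0.30428, so δ = -17.715°.
cos h₀ = −tan(+60.8°) tan(-17.715°) = 0.5715, h₀ = 0.9624 rad.
Bracket: h₀ sin ϕ sin δ + cos ϕ cos δ sin h₀ = 0.9624×0.87292×-0.30428 + 0.48786×0.95258×0.82057 = -0.255625 + 0.381340 = 0.125715.
Q̄ = (S_0/π) × [bracket] = (1361/π) × 0.125715 = 54.462 W/m².
— Configuration B (ϕ=-2.5°):
Solar longitude: L_s = 360° × (135 − 80)/365.25 = 54.209°.
sin δ = sin 23.44° × sin 54.209° = 0.32267, so δ = +18.824°.
cos h₀ = −tan(-2.5°) tan(+18.824°) = 0.0149, h₀ = 1.5559 rad.
Bracket: h₀ sin ϕ sin δ + cos ϕ cos δ sin h₀ = 1.5559×-0.04362×0.32267 + 0.99905×0.94651×0.99989 = -0.021899 + 0.945507 = 0.923608.
Q̄ = (S_0/π) × [bracket] = (1361/π) × 0.923608 = 400.13 W/m².
Ratio Q̄_A / Q̄_B = 54.462 / 400.13 = 0.1361.

Q̄_A / Q̄_B ≈ 0.136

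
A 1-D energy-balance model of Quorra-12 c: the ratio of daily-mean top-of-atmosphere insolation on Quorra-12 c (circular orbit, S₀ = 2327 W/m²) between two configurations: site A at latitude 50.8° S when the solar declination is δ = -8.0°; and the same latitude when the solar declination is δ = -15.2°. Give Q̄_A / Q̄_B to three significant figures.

— Configuration A (φ=-50.8°):
cos H₀ = −tan(-50.8°) tan(-8.000°) = -0.1723, H₀ = 1.7440 rad.
Bracket: H₀ sin φ sin δ + cos φ cos δ sin H₀ = 1.7440×-0.77494×-0.13917 + 0.63203×0.99027×0.98504 = 0.188088 + 0.616517 = 0.804605.
Q̄ = (S₀/π) × [bracket] = (2327/π) × 0.804605 = 595.98 W/m².
— Configuration B (φ=-50.8°):
cos H₀ = −tan(-50.8°) tan(-15.200°) = -0.3331, H₀ = 1.9104 rad.
Bracket: H₀ sin φ sin δ + cos φ cos δ sin H₀ = 1.9104×-0.77494×-0.26219 + 0.63203×0.96502×0.94288 = 0.388158 + 0.575083 = 0.963241.
Q̄ = (S₀/π) × [bracket] = (2327/π) × 0.963241 = 713.48 W/m².
Ratio Q̄_A / Q̄_B = 595.98 / 713.48 = 0.8353.

Q̄_A / Q̄_B ≈ 0.835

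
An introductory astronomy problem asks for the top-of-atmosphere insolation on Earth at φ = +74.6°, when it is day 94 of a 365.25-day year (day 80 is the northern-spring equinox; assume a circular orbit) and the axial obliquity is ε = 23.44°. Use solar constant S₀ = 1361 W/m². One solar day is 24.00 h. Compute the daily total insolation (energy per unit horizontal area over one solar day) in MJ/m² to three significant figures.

15.9 MJ/m²

Solar longitude: λ_s = 360° × (94 − 80)/365.25 = 13.799°.
sin δ = sin 23.44° × sin 13.799° = 0.09488, so δ = +5.444°.
cos H₀ = −tan(+74.6°) tan(+5.444°) = -0.3460, H₀ = 1.9241 rad.
Bracket: H₀ sin φ sin δ + cos φ cos δ sin H₀ = 1.9241×0.96410×0.09488 + 0.26556×0.99549×0.93823 = 0.176005 + 0.248033 = 0.424038.
Q̄ = (S₀/π) × [bracket] = (1361/π) × 0.424038 = 183.70 W/m².
Daily total = Q̄ × 24.00 h × 3600 s/h = 183.70 × 24.00 × 3600 / 10⁶ = 15.87 MJ/m².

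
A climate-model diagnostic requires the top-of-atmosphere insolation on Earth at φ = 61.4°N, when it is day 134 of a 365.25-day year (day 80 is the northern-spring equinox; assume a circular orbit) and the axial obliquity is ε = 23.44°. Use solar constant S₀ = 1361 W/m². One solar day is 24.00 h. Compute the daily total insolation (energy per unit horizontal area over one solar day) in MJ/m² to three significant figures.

Solar longitude: λ_s = 360° × (134 − 80)/365.25 = 53.224°.
sin δ = sin 23.44° × sin 53.224° = 0.31862, so δ = +18.580°.
cos H₀ = −tan(+61.4°) tan(+18.580°) = -0.6165, H₀ = 2.2351 rad.
Bracket: H₀ sin φ sin δ + cos φ cos δ sin H₀ = 2.2351×0.87798×0.31862 + 0.47869×0.94788×0.78734 = 0.625251 + 0.357248 = 0.982499.
Q̄ = (S₀/π) × [bracket] = (1361/π) × 0.982499 = 425.64 W/m².
Daily total = Q̄ × 24.00 h × 3600 s/h = 425.64 × 24.00 × 3600 / 10⁶ = 36.78 MJ/m².

36.8 MJ/m²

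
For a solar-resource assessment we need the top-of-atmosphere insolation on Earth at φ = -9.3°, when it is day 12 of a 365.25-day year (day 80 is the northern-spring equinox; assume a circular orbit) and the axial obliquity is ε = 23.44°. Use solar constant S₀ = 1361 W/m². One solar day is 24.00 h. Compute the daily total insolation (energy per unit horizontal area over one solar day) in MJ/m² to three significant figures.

37.9 MJ/m²

Solar longitude: λ_s = 360° × (12 − 80)/365.25 = -67.023°, i.e. -67.023° + 360° = 292.977°.
sin δ = sin 23.44° × sin 292.977° = -0.36623, so δ = -21.483°.
cos H₀ = −tan(-9.3°) tan(-21.483°) = -0.0644, H₀ = 1.6353 rad.
Bracket: H₀ sin φ sin δ + cos φ cos δ sin H₀ = 1.6353×-0.16160×-0.36623 + 0.98686×0.93053×0.99792 = 0.096782 + 0.916393 = 1.013175.
Q̄ = (S₀/π) × [bracket] = (1361/π) × 1.013175 = 438.93 W/m².
Daily total = Q̄ × 24.00 h × 3600 s/h = 438.93 × 24.00 × 3600 / 10⁶ = 37.92 MJ/m².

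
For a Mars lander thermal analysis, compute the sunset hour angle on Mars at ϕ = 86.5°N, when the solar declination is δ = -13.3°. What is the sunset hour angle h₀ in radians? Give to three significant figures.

cos h₀ = −tan ϕ · tan δ = 3.8649 ≥ 1, so the Sun never rises (polar night) and h₀ = 0.

h₀ = 0.00 rad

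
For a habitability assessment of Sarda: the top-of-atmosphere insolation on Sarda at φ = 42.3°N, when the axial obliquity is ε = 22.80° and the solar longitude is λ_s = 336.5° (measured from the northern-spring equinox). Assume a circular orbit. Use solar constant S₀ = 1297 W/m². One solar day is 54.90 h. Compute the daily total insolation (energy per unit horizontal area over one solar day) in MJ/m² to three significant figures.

Solar declination: sin δ = sin ε · sin λ_s = sin 22.80° × sin 336.5° = -0.15452, so δ = -8.889°.
cos H₀ = −tan(+42.3°) tan(-8.889°) = 0.1423, H₀ = 1.4280 rad.
Bracket: H₀ sin φ sin δ + cos φ cos δ sin H₀ = 1.4280×0.67301×-0.15452 + 0.73963×0.98799×0.98982 = -0.148503 + 0.723308 = 0.574805.
Q̄ = (S₀/π) × [bracket] = (1297/π) × 0.574805 = 237.31 W/m².
Daily total = Q̄ × 54.90 h × 3600 s/h = 237.31 × 54.90 × 3600 / 10⁶ = 46.90 MJ/m².

46.9 MJ/m²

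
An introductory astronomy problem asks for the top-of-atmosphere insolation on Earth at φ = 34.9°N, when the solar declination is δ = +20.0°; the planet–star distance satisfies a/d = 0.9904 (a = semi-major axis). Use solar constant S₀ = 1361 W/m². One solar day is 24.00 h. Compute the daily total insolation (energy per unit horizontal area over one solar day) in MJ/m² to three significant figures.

cos H₀ = −tan(+34.9°) tan(+20.000°) = -0.2539, H₀ = 1.8275 rad.
Bracket: H₀ sin φ sin δ + cos φ cos δ sin H₀ = 1.8275×0.57215×0.34202 + 0.82015×0.93969×0.96723 = 0.357618 + 0.745431 = 1.103049.
Inverse-square distance factor (a/d)² = 0.9904² = 0.980892.
Q̄ = (S₀/π) × 0.980892 × [bracket] = (1361/π) × 0.980892 × 1.103049 = 468.73 W/m².
Daily total = Q̄ × 24.00 h × 3600 s/h = 468.73 × 24.00 × 3600 / 10⁶ = 40.50 MJ/m².

40.5 MJ/m²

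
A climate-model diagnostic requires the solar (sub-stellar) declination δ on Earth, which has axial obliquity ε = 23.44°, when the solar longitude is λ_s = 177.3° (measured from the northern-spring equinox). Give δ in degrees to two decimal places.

δ = +1.07°

sin δ = sin ε · sin λ_s = sin 23.44° × sin 177.3° = 0.018738.
δ = arcsin(0.018738) = +1.07°.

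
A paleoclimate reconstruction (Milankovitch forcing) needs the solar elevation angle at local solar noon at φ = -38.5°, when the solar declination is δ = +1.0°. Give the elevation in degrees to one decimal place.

50.5°

At local noon the hour angle is zero, so the zenith angle equals |φ − δ| = |-38.5° − (+1.000°)| = 39.500°.
Elevation = 90° − 39.500° = 50.5°.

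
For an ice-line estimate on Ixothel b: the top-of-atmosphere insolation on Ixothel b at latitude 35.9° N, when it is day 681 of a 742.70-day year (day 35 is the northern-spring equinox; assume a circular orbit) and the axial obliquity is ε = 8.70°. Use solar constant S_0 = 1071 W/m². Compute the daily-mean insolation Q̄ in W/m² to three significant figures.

Q̄ ≈ 241 W/m²

Solar longitude: L_s = 360° × (681 − 35)/742.70 = 313.128°.
sin δ = sin 8.70° × sin 313.128° = -0.11039, so δ = -6.338°.
cos h₀ = −tan(+35.9°) tan(-6.338°) = 0.0804, h₀ = 1.4903 rad.
Bracket: h₀ sin ϕ sin δ + cos ϕ cos δ sin h₀ = 1.4903×0.58637×-0.11039 + 0.81004×0.99389×0.99676 = -0.096466 + 0.802482 = 0.706016.
Q̄ = (S_0/π) × [bracket] = (1071/π) × 0.706016 = 240.7 W/m².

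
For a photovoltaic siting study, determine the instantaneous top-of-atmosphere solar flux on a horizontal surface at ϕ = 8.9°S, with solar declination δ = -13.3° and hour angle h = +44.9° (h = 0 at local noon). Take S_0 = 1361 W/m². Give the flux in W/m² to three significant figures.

cos θ_z = sin ϕ sin δ + cos ϕ cos δ cos h = 0.035591 + 0.681042 = 0.716633.
Flux = S_0 · cos θ_z = 1361 × 0.716633 = 975.3 W/m².

975 W/m²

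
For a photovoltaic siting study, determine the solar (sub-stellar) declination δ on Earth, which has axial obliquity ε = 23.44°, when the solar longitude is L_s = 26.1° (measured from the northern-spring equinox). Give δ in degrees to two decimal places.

δ = +10.08°

sin δ = sin ε · sin L_s = sin 23.44° × sin 26.1° = 0.175003.
δ = arcsin(0.175003) = +10.08°.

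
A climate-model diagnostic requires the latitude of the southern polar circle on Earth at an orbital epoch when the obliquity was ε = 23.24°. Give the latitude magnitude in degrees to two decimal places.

The polar circle is the lowest latitude that experiences at least one full rotation of continuous darkness at the northern-summer solstice; it lies at |ϕ| = 90° − ε = 90° − 23.24° = 66.76°.

66.76°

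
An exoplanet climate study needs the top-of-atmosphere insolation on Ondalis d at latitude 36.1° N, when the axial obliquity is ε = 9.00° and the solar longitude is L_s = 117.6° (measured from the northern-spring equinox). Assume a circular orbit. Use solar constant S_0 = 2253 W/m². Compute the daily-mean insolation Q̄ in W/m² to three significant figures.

Q̄ ≈ 669 W/m²

Solar declination: sin δ = sin ε · sin L_s = sin 9.00° × sin 117.6° = 0.13863, so δ = +7.969°.
cos h₀ = −tan(+36.1°) tan(+7.969°) = -0.1021, h₀ = 1.6731 rad.
Bracket: h₀ sin ϕ sin δ + cos ϕ cos δ sin h₀ = 1.6731×0.58920×0.13863 + 0.80799×0.99034×0.99478 = 0.136660 + 0.796008 = 0.932668.
Q̄ = (S_0/π) × [bracket] = (2253/π) × 0.932668 = 668.9 W/m².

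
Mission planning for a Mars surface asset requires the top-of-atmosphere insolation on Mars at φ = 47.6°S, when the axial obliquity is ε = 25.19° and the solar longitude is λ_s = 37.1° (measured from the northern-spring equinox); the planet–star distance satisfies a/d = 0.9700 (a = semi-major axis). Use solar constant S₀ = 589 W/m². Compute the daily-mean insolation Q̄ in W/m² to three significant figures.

Q̄ ≈ 67.3 W/m²

Solar declination: sin δ = sin ε · sin λ_s = sin 25.19° × sin 37.1° = 0.25674, so δ = +14.877°.
cos H₀ = −tan(-47.6°) tan(+14.877°) = 0.2909, H₀ = 1.2756 rad.
Bracket: H₀ sin φ sin δ + cos φ cos δ sin H₀ = 1.2756×-0.73846×0.25674 + 0.67430×0.96648×0.95675 = -0.241844 + 0.623512 = 0.381668.
Inverse-square distance factor (a/d)² = 0.9700² = 0.940900.
Q̄ = (S₀/π) × 0.940900 × [bracket] = (589/π) × 0.940900 × 0.381668 = 67.33 W/m².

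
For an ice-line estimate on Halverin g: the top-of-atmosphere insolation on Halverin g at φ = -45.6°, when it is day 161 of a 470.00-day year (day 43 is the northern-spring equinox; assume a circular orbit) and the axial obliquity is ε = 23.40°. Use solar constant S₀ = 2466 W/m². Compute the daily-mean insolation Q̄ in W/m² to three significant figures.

Solar longitude: λ_s = 360° × (161 − 43)/470.00 = 90.383°.
sin δ = sin 23.40° × sin 90.383° = 0.39714, so δ = +23.399°.
cos H₀ = −tan(-45.6°) tan(+23.399°) = 0.4419, H₀ = 1.1131 rad.
Bracket: H₀ sin φ sin δ + cos φ cos δ sin H₀ = 1.1131×-0.71447×0.39714 + 0.69966×0.91776×0.89707 = -0.315836 + 0.576027 = 0.260191.
Q̄ = (S₀/π) × [bracket] = (2466/π) × 0.260191 = 204.2 W/m².

Q̄ ≈ 204 W/m²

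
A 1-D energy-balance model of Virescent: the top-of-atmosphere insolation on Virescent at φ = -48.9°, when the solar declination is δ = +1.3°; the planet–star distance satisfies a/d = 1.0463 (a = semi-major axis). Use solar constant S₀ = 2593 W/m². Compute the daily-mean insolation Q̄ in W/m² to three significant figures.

Q̄ ≈ 570 W/m²

cos H₀ = −tan(-48.9°) tan(+1.300°) = 0.0260, H₀ = 1.5448 rad.
Bracket: H₀ sin φ sin δ + cos φ cos δ sin H₀ = 1.5448×-0.75356×0.02269 + 0.65738×0.99974×0.99966 = -0.026413 + 0.656986 = 0.630573.
Inverse-square distance factor (a/d)² = 1.0463² = 1.094744.
Q̄ = (S₀/π) × 1.094744 × [bracket] = (2593/π) × 1.094744 × 0.630573 = 569.8 W/m².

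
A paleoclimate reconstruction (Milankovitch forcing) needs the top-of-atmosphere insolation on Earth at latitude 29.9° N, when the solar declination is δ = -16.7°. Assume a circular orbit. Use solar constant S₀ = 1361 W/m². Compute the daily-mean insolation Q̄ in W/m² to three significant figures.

Q̄ ≈ 268 W/m²

cos H₀ = −tan(+29.9°) tan(-16.700°) = 0.1725, H₀ = 1.3974 rad.
Bracket: H₀ sin φ sin δ + cos φ cos δ sin H₀ = 1.3974×0.49849×-0.28736 + 0.86690×0.95782×0.98501 = -0.200172 + 0.817887 = 0.617715.
Q̄ = (S₀/π) × [bracket] = (1361/π) × 0.617715 = 267.6 W/m².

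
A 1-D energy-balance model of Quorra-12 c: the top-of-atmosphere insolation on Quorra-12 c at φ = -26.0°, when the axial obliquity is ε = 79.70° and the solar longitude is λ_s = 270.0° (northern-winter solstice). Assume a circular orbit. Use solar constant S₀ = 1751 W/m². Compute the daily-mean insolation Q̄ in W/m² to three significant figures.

Q̄ ≈ 755 W/m²

Solar declination: sin δ = sin ε · sin λ_s = sin 79.70° × sin 270.0° = -0.98389, so δ = -79.700°.
cos H₀ = −tan(-26.0°) tan(-79.700°) = -2.6838 ≤ −1 ⇒ polar day, H₀ = π.
Bracket: H₀ sin φ sin δ + cos φ cos δ sin H₀ = 3.1416×-0.43837×-0.98389 + 0.89879×0.17880×0.00000 = 1.354997 + 0.000000 = 1.354997.
Q̄ = (S₀/π) × [bracket] = (1751/π) × 1.354997 = 755.2 W/m².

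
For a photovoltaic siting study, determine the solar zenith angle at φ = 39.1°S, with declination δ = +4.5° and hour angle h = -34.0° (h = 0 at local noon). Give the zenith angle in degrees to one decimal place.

cos θ_z = sin φ sin δ + cos φ cos δ cos h = -0.049482 + 0.641388 = 0.591906.
θ_z = arccos(0.591906) = 53.7°.

θ_z = 53.7°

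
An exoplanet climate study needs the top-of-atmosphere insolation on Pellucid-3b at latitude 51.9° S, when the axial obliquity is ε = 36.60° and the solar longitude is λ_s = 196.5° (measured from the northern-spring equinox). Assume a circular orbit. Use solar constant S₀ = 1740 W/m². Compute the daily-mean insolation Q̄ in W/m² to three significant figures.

Solar declination: sin δ = sin ε · sin λ_s = sin 36.60° × sin 196.5° = -0.16934, so δ = -9.749°.
cos H₀ = −tan(-51.9°) tan(-9.749°) = -0.2191, H₀ = 1.7917 rad.
Bracket: H₀ sin φ sin δ + cos φ cos δ sin H₀ = 1.7917×-0.78694×-0.16934 + 0.61704×0.98556×0.97570 = 0.238763 + 0.593352 = 0.832115.
Q̄ = (S₀/π) × [bracket] = (1740/π) × 0.832115 = 460.9 W/m².

Q̄ ≈ 461 W/m²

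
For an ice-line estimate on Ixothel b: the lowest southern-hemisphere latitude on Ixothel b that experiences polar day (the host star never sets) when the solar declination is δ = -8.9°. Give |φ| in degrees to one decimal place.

|φ| = 81.1°

Polar day requires cos H₀ = −tan φ tan δ ≤ −1, i.e. tan φ tan δ ≥ 1.
The boundary is |tan φ| · |tan δ| = 1, so |φ| = 90° − |δ| = 90° − 8.9° = 81.1° in the southern hemisphere.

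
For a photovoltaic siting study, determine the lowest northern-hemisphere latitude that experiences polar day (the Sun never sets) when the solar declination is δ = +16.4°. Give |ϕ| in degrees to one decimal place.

|ϕ| = 73.6°

Polar day requires cos h₀ = −tan ϕ tan δ ≤ −1, i.e. tan ϕ tan δ ≥ 1.
The boundary is |tan ϕ| · |tan δ| = 1, so |ϕ| = 90° − |δ| = 90° − 16.4° = 73.6° in the northern hemisphere.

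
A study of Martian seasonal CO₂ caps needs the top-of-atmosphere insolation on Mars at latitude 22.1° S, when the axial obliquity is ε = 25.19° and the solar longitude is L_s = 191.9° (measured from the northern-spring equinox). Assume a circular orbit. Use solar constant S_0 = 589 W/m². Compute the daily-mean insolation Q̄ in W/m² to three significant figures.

Solar declination: sin δ = sin ε · sin L_s = sin 25.19° × sin 191.9° = -0.08776, so δ = -5.035°.
cos h₀ = −tan(-22.1°) tan(-5.035°) = -0.0358, h₀ = 1.6066 rad.
Bracket: h₀ sin ϕ sin δ + cos ϕ cos δ sin h₀ = 1.6066×-0.37622×-0.08776 + 0.92653×0.99614×0.99936 = 0.053045 + 0.922363 = 0.975408.
Q̄ = (S_0/π) × [bracket] = (589/π) × 0.975408 = 182.9 W/m².

Q̄ ≈ 183 W/m²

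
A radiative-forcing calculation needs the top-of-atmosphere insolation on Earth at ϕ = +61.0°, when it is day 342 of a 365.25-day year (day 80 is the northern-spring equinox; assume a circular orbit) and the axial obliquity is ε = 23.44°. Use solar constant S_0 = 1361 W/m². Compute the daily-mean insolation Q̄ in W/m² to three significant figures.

Q̄ ≈ 21.3 W/m²

Solar longitude: L_s = 360° × (342 − 80)/365.25 = 258.234°.
sin δ = sin 23.44° × sin 258.234° = -0.38943, so δ = -22.919°.
cos h₀ = −tan(+61.0°) tan(-22.919°) = 0.7628, h₀ = 0.7032 rad.
Bracket: h₀ sin ϕ sin δ + cos ϕ cos δ sin h₀ = 0.7032×0.87462×-0.38943 + 0.48481×0.92106×0.64667 = -0.239512 + 0.288763 = 0.049251.
Q̄ = (S_0/π) × [bracket] = (1361/π) × 0.049251 = 21.34 W/m².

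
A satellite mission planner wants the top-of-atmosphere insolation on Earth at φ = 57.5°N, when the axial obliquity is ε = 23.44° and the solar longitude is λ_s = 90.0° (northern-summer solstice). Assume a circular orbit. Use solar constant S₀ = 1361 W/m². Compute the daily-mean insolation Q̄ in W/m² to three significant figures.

Solar declination: sin δ = sin ε · sin λ_s = sin 23.44° × sin 90.0° = 0.39779, so δ = +23.440°.
cos H₀ = −tan(+57.5°) tan(+23.440°) = -0.6806, H₀ = 2.3193 rad.
Bracket: H₀ sin φ sin δ + cos φ cos δ sin H₀ = 2.3193×0.84339×0.39779 + 0.53730×0.91748×0.73269 = 0.778107 + 0.361188 = 1.139295.
Q̄ = (S₀/π) × [bracket] = (1361/π) × 1.139295 = 493.6 W/m².

Q̄ ≈ 494 W/m²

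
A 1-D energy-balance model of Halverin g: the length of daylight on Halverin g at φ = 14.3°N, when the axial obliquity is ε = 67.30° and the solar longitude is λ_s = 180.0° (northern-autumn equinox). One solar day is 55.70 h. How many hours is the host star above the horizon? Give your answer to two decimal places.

27.85 h

Solar declination: sin δ = sin ε · sin λ_s = sin 67.30° × sin 180.0° = 0.00000, so δ = +0.000°.
cos H₀ = −tan φ · tan δ = −tan(+14.3°) × tan(+0.000°) = -0.0000, so H₀ = 1.5708 rad = 90.00°.
Daylight = 2H₀/(2π) × 55.70 h = (1.5708/π) × 55.70 = 27.85 h.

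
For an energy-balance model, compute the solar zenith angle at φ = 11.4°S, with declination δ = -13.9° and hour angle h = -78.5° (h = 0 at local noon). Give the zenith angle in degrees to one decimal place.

θ_z = 76.3°

cos θ_z = sin φ sin δ + cos φ cos δ cos h = 0.047483 + 0.189712 = 0.237195.
θ_z = arccos(0.237195) = 76.3°.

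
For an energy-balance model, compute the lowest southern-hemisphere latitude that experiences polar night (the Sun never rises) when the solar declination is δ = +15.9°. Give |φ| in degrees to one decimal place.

Polar night requires cos H₀ = −tan φ tan δ ≥ 1, i.e. tan φ tan δ ≤ −1.
The boundary is |tan φ| · |tan δ| = 1, so |φ| = 90° − |δ| = 90° − 15.9° = 74.1° in the southern hemisphere.

|φ| = 74.1°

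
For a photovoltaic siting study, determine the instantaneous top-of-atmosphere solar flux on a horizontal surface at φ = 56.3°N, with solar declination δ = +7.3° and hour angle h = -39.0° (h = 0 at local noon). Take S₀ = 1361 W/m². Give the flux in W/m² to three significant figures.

726 W/m²

cos θ_z = sin φ sin δ + cos φ cos δ cos h = 0.105712 + 0.427700 = 0.533412.
Flux = S₀ · cos θ_z = 1361 × 0.533412 = 726.0 W/m².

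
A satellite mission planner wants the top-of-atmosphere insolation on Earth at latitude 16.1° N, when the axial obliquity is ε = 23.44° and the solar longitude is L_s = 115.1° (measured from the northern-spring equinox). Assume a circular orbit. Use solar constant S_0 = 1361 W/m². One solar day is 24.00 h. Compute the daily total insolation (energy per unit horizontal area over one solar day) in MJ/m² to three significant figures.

39.6 MJ/m²

Solar declination: sin δ = sin ε · sin L_s = sin 23.44° × sin 115.1° = 0.36022, so δ = +21.114°.
cos h₀ = −tan(+16.1°) tan(+21.114°) = -0.1115, h₀ = 1.6825 rad.
Bracket: h₀ sin ϕ sin δ + cos ϕ cos δ sin h₀ = 1.6825×0.27731×0.36022 + 0.96078×0.93287×0.99377 = 0.168069 + 0.890699 = 1.058768.
Q̄ = (S_0/π) × [bracket] = (1361/π) × 1.058768 = 458.68 W/m².
Daily total = Q̄ × 24.00 h × 3600 s/h = 458.68 × 24.00 × 3600 / 10⁶ = 39.63 MJ/m².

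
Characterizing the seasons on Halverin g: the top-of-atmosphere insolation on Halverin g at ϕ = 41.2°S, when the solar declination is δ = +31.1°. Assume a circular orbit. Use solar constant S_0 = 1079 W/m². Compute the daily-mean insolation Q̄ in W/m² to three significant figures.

Q̄ ≈ 69.4 W/m²

cos h₀ = −tan(-41.2°) tan(+31.100°) = 0.5281, h₀ = 1.0144 rad.
Bracket: h₀ sin ϕ sin δ + cos ϕ cos δ sin h₀ = 1.0144×-0.65869×0.51653 + 0.75241×0.85627×0.84919 = -0.345133 + 0.547104 = 0.201971.
Q̄ = (S_0/π) × [bracket] = (1079/π) × 0.201971 = 69.37 W/m².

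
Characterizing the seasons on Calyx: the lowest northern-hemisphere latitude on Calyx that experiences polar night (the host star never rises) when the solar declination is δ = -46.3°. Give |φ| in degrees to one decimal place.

|φ| = 43.7°

Polar night requires cos H₀ = −tan φ tan δ ≥ 1, i.e. tan φ tan δ ≤ −1.
The boundary is |tan φ| · |tan δ| = 1, so |φ| = 90° − |δ| = 90° − 46.3° = 43.7° in the northern hemisphere.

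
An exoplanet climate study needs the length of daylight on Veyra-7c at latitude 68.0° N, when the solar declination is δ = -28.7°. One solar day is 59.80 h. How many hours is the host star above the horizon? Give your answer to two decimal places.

0.00 h

cos H₀ = −tan φ · tan δ = 1.3551 ≥ 1, so the host star never rises (polar night) and H₀ = 0.
Daylight = 2H₀/(2π) × 59.80 h = (0.0000/π) × 59.80 = 0.00 h.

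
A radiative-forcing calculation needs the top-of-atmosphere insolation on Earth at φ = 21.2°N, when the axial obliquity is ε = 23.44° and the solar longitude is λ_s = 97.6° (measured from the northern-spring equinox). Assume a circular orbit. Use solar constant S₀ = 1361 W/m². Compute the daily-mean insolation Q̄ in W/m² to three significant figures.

Solar declination: sin δ = sin ε · sin λ_s = sin 23.44° × sin 97.6° = 0.39429, so δ = +23.222°.
cos H₀ = −tan(+21.2°) tan(+23.222°) = -0.1664, H₀ = 1.7380 rad.
Bracket: H₀ sin φ sin δ + cos φ cos δ sin H₀ = 1.7380×0.36162×0.39429 + 0.93232×0.91898×0.98606 = 0.247810 + 0.844840 = 1.092650.
Q̄ = (S₀/π) × [bracket] = (1361/π) × 1.092650 = 473.4 W/m².

Q̄ ≈ 473 W/m²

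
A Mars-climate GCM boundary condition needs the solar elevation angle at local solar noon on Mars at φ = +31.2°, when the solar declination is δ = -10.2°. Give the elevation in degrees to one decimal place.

At local noon the hour angle is zero, so the zenith angle equals |φ − δ| = |+31.2° − (-10.200°)| = 41.400°.
Elevation = 90° − 41.400° = 48.6°.

48.6°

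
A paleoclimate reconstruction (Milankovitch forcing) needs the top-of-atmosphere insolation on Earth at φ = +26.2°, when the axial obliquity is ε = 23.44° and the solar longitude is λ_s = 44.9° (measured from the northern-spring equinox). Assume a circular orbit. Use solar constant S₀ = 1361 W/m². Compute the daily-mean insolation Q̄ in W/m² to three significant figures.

Solar declination: sin δ = sin ε · sin λ_s = sin 23.44° × sin 44.9° = 0.28079, so δ = +16.307°.
cos H₀ = −tan(+26.2°) tan(+16.307°) = -0.1440, H₀ = 1.7153 rad.
Bracket: H₀ sin φ sin δ + cos φ cos δ sin H₀ = 1.7153×0.44151×0.28079 + 0.89726×0.95977×0.98958 = 0.212648 + 0.852190 = 1.064838.
Q̄ = (S₀/π) × [bracket] = (1361/π) × 1.064838 = 461.3 W/m².

Q̄ ≈ 461 W/m²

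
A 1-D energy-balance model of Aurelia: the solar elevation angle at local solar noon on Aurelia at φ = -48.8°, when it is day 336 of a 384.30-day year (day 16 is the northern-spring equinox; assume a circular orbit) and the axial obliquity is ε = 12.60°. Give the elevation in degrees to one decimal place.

52.1°

Solar longitude: λ_s = 360° × (336 − 16)/384.30 = 299.766°.
sin δ = sin 12.60° × sin 299.766° = -0.18936, so δ = -10.916°.
At local noon the hour angle is zero, so the zenith angle equals |φ − δ| = |-48.8° − (-10.916°)| = 37.884°.
Elevation = 90° − 37.884° = 52.1°.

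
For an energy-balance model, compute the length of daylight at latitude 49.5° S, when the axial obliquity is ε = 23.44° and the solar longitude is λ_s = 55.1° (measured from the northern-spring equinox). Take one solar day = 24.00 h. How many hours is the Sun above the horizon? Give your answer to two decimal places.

8.82 h

Solar declination: sin δ = sin ε · sin λ_s = sin 23.44° × sin 55.1° = 0.32625, so δ = +19.041°.
cos H₀ = −tan φ · tan δ = −tan(-49.5°) × tan(+19.041°) = 0.4041, so H₀ = 1.1548 rad = 66.17°.
Daylight = 2H₀/(2π) × 24.00 h = (1.1548/π) × 24.00 = 8.82 h.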